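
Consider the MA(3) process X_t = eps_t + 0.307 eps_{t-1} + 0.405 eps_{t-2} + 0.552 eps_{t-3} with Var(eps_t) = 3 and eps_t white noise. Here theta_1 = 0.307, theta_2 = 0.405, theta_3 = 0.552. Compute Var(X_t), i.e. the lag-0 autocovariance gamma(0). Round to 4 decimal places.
\gamma(0) = 4.6889

For an MA(q) process X_t = eps_t + sum_i theta_i eps_{t-i} with
Var(eps_t) = sigma^2, the variance is
  gamma(0) = sigma^2 * (1 + sum_i theta_i^2).
  sum_i theta_i^2 = (0.307)^2 + (0.405)^2 + (0.552)^2 = 0.094249 + 0.164025 + 0.304704 = 0.562978.
  gamma(0) = 3 * (1 + 0.562978) = 3 * 1.562978 = 4.688934, which rounds to 4.6889.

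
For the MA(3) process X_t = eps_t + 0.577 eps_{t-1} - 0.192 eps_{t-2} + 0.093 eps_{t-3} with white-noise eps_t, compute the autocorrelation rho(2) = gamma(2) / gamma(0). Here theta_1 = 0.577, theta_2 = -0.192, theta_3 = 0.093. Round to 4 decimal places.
\rho(2) = -0.1004

For an MA(q) process with theta_0 = 1, the autocovariance is
  gamma(k) = sigma^2 * sum_{i=0..q-k} theta_i * theta_{i+k},
and rho(k) = gamma(k) / gamma(0). Sigma^2 cancels.
  numerator   = (1)*(-0.192) + (0.577)*(0.093) = -0.138339.
  denominator = (1)^2 + (0.577)^2 + (-0.192)^2 + (0.093)^2 = 1.378442.
  rho(2) = -0.138339 / 1.378442 = -0.1004.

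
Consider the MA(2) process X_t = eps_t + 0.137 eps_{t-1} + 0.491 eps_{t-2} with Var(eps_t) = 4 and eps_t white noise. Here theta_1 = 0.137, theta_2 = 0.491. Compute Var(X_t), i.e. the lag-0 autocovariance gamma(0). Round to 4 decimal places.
\gamma(0) = 5.0394

For an MA(q) process X_t = eps_t + sum_i theta_i eps_{t-i} with
Var(eps_t) = sigma^2, the variance is
  gamma(0) = sigma^2 * (1 + sum_i theta_i^2).
  sum_i theta_i^2 = (0.137)^2 + (0.491)^2 = 0.018769 + 0.241081 = 0.25985.
  gamma(0) = 4 * (1 + 0.25985) = 4 * 1.25985 = 5.0394.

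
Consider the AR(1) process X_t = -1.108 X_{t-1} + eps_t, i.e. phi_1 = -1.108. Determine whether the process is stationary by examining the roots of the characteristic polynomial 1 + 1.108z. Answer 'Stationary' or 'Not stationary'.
\text{Not stationary}

The AR(p) characteristic polynomial is P(z) = 1 + 1.108z.
Stationarity requires all roots to lie outside the unit circle, i.e. |z| > 1 for every root.
This is linear in z: 1 + (1.108) z = 0  =>  z = -1/(1.108) = -0.902527,  |z| = 0.902527.
Moduli of all roots: 0.9025.
All moduli strictly greater than 1? No.
Verdict: Not stationary.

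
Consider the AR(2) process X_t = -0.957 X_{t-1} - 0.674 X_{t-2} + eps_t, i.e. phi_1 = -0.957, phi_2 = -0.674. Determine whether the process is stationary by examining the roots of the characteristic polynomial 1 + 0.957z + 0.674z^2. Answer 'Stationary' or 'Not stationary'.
\text{Stationary}

The AR(p) characteristic polynomial is P(z) = 1 + 0.957z + 0.674z^2.
Stationarity requires all roots to lie outside the unit circle, i.e. |z| > 1 for every root.
Set 1 + (0.957) z + (0.674) z^2 = 0, i.e. a z^2 + b z + c = 0 with a = 0.674, b = 0.957, c = 1.
Discriminant D = b^2 - 4ac = (0.957)^2 - 4*(0.674)*1 = 0.915849 - (2.696) = -1.780151.
D < 0, so the roots are the complex-conjugate pair z = (-b +/- i sqrt(-D)) / (2a) = -0.7099 +/- 0.9898i.
For a conjugate pair |z|^2 = z * conj(z) = (product of roots) = c/a = 1/(0.674) = 1.48368, so |z| = sqrt(1.48368) = 1.2181 for both roots.
Moduli of all roots: 1.2181, 1.2181.
All moduli strictly greater than 1? Yes.
Verdict: Stationary.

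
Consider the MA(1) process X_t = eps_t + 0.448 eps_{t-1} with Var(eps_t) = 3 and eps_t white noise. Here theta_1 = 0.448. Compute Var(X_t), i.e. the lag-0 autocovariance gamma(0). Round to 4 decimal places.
\gamma(0) = 3.6021

For an MA(q) process X_t = eps_t + sum_i theta_i eps_{t-i} with
Var(eps_t) = sigma^2, the variance is
  gamma(0) = sigma^2 * (1 + sum_i theta_i^2).
  sum_i theta_i^2 = (0.448)^2 = 0.200704.
  gamma(0) = 3 * (1 + 0.200704) = 3 * 1.200704 = 3.602112, which rounds to 3.6021.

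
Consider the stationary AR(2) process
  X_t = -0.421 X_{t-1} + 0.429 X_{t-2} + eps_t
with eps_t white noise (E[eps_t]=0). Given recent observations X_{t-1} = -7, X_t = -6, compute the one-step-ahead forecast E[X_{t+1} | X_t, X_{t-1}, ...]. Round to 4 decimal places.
E[X_{t+1} \mid \mathcal F_t] = -0.4770

For an AR(p) model X_t = c + sum_i phi_i X_{t-i} + eps_t, the
one-step-ahead conditional mean is
  E[X_{t+1} | X_t, ...] = c + sum_i phi_i X_{t+1-i}.
Substitute known values:
  E[X_{t+1} | ...] = (-0.421) * (-6) + (0.429) * (-7)
                   = -0.4770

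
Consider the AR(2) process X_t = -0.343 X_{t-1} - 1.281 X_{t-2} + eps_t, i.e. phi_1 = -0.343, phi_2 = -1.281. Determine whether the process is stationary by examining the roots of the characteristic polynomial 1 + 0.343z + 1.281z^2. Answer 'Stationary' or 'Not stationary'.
\text{Not stationary}

The AR(p) characteristic polynomial is P(z) = 1 + 0.343z + 1.281z^2.
Stationarity requires all roots to lie outside the unit circle, i.e. |z| > 1 for every root.
Set 1 + (0.343) z + (1.281) z^2 = 0, i.e. a z^2 + b z + c = 0 with a = 1.281, b = 0.343, c = 1.
Discriminant D = b^2 - 4ac = (0.343)^2 - 4*(1.281)*1 = 0.117649 - (5.124) = -5.006351.
D < 0, so the roots are the complex-conjugate pair z = (-b +/- i sqrt(-D)) / (2a) = -0.1339 +/- 0.8733i.
For a conjugate pair |z|^2 = z * conj(z) = (product of roots) = c/a = 1/(1.281) = 0.78064, so |z| = sqrt(0.78064) = 0.8835 for both roots.
Moduli of all roots: 0.8835, 0.8835.
All moduli strictly greater than 1? No.
Verdict: Not stationary.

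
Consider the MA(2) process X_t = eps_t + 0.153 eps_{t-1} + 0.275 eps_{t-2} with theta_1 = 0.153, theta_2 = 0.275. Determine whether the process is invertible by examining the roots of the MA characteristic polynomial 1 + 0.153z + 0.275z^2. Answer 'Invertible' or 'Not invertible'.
\text{Invertible}

The MA(q) characteristic polynomial is P(z) = 1 + 0.153z + 0.275z^2.
Invertibility requires all roots to lie outside the unit circle, i.e. |z| > 1 for every root.
Set 1 + (0.153) z + (0.275) z^2 = 0, i.e. a z^2 + b z + c = 0 with a = 0.275, b = 0.153, c = 1.
Discriminant D = b^2 - 4ac = (0.153)^2 - 4*(0.275)*1 = 0.023409 - (1.1) = -1.076591.
D < 0, so the roots are the complex-conjugate pair z = (-b +/- i sqrt(-D)) / (2a) = -0.2782 +/- 1.8865i.
For a conjugate pair |z|^2 = z * conj(z) = (product of roots) = c/a = 1/(0.275) = 3.636364, so |z| = sqrt(3.636364) = 1.9069 for both roots.
Moduli of all roots: 1.9069, 1.9069.
All moduli strictly greater than 1? Yes.
Verdict: Invertible.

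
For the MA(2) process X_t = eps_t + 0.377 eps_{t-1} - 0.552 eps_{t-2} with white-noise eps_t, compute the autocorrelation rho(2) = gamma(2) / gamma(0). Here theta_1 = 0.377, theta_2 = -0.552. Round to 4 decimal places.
\rho(2) = -0.3815

For an MA(q) process with theta_0 = 1, the autocovariance is
  gamma(k) = sigma^2 * sum_{i=0..q-k} theta_i * theta_{i+k},
and rho(k) = gamma(k) / gamma(0). Sigma^2 cancels.
  numerator   = (1)*(-0.552) = -0.552.
  denominator = (1)^2 + (0.377)^2 + (-0.552)^2 = 1.446833.
  rho(2) = -0.552 / 1.446833 = -0.3815.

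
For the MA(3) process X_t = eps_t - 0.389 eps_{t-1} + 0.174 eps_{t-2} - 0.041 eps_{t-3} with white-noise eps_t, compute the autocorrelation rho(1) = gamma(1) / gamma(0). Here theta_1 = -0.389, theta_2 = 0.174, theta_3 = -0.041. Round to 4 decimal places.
\rho(1) = -0.3920

For an MA(q) process with theta_0 = 1, the autocovariance is
  gamma(k) = sigma^2 * sum_{i=0..q-k} theta_i * theta_{i+k},
and rho(k) = gamma(k) / gamma(0). Sigma^2 cancels.
  numerator   = (1)*(-0.389) + (-0.389)*(0.174) + (0.174)*(-0.041) = -0.46382.
  denominator = (1)^2 + (-0.389)^2 + (0.174)^2 + (-0.041)^2 = 1.183278.
  rho(1) = -0.46382 / 1.183278 = -0.3920.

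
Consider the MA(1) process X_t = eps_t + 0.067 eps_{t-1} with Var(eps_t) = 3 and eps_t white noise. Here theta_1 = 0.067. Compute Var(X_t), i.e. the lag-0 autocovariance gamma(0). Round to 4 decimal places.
\gamma(0) = 3.0135

For an MA(q) process X_t = eps_t + sum_i theta_i eps_{t-i} with
Var(eps_t) = sigma^2, the variance is
  gamma(0) = sigma^2 * (1 + sum_i theta_i^2).
  sum_i theta_i^2 = (0.067)^2 = 0.004489.
  gamma(0) = 3 * (1 + 0.004489) = 3 * 1.004489 = 3.013467, which rounds to 3.0135.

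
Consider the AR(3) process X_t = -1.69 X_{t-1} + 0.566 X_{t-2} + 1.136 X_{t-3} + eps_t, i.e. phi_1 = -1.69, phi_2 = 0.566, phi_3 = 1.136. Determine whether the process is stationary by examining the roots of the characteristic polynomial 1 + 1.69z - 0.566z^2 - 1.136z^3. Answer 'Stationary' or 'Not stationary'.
\text{Not stationary}

The AR(p) characteristic polynomial is P(z) = 1 + 1.69z - 0.566z^2 - 1.136z^3.
Stationarity requires all roots to lie outside the unit circle, i.e. |z| > 1 for every root.
Degree 3: look for a simple real root z0 first, then factor out (1 - z/z0) and solve the remaining quadratic.
Testing z0 = -0.625: P(-0.625) = 1 + (1.69)(-0.625) + (-0.566)(-0.625)^2 + (-1.136)(-0.625)^3
  = 1 + (-1.05625) + (-0.221094) + (0.277344) = 0.  So z_0 = -0.625 is a root, |z_0| = 0.625.
Divide out the factor (1 + 1.6 z) = (1 - z/z0) (since 1/z0 = -1.6):
  P(z) = (1 + 1.6 z)(1 + (0.09) z + (-0.71) z^2)
  [check: z-coef 0.09 - (-1.6) = 1.69; z^2-coef -0.71 - (-1.6)(0.09) = -0.566; z^3-coef -(-1.6)(-0.71) = -1.136.]
Remaining roots from the quadratic factor 1 + (0.09) z + (-0.71) z^2:
  Set 1 + (0.09) z + (-0.71) z^2 = 0, i.e. a z^2 + b z + c = 0 with a = -0.71, b = 0.09, c = 1.
  Discriminant D = b^2 - 4ac = (0.09)^2 - 4*(-0.71)*1 = 0.0081 - (-2.84) = 2.8481.
  D >= 0, so the roots are real: z = (-b +/- sqrt(D)) / (2a) = (-0.09 +/- 1.687631) / (-1.42).
    z_1 = (-0.09 + 1.687631) / (-1.42) = -1.1251,   |z_1| = 1.1251.
    z_2 = (-0.09 - 1.687631) / (-1.42) = 1.2519,   |z_2| = 1.2519.
Moduli of all roots: 0.6250, 1.1251, 1.2519.
All moduli strictly greater than 1? No.
Verdict: Not stationary.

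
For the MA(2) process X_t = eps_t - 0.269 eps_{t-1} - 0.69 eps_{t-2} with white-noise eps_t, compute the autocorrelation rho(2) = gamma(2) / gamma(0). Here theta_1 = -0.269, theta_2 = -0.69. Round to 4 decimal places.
\rho(2) = -0.4456

For an MA(q) process with theta_0 = 1, the autocovariance is
  gamma(k) = sigma^2 * sum_{i=0..q-k} theta_i * theta_{i+k},
and rho(k) = gamma(k) / gamma(0). Sigma^2 cancels.
  numerator   = (1)*(-0.69) = -0.69.
  denominator = (1)^2 + (-0.269)^2 + (-0.69)^2 = 1.548461.
  rho(2) = -0.69 / 1.548461 = -0.4456.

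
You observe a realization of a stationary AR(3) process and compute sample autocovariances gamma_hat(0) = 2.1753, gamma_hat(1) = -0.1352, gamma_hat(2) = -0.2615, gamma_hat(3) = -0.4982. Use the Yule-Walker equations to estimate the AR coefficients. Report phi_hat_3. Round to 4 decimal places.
\hat\phi_{3} = -0.2500

The Yule-Walker equations for an AR(p) process read, in matrix form,
  Gamma_p phi = r_p,   with   (Gamma_p)_{ij} = gamma(|i - j|),
                       (r_p)_i = gamma(i),   i,j = 1..p.
Substitute the sample gammas (Toeplitz matrix and right-hand side of size 3):
  Gamma_p = [[2.1753, -0.1352, -0.2615], [-0.1352, 2.1753, -0.1352], [-0.2615, -0.1352, 2.1753]]
  r_p     = [-0.1352, -0.2615, -0.4982]
Written out (R1..R3):
  (R1) 2.1753 phi_1 - 0.1352 phi_2 - 0.2615 phi_3 = -0.1352
  (R2) -0.1352 phi_1 + 2.1753 phi_2 - 0.1352 phi_3 = -0.2615
  (R3) -0.2615 phi_1 - 0.1352 phi_2 + 2.1753 phi_3 = -0.4982
Gaussian elimination:
  R2 <- R2 - (-0.1352/2.1753) R1 = R2 - (-0.062152) R1:  2.166897 phi_2 - 0.151453 phi_3 = -0.269903
  R3 <- R3 - (-0.2615/2.1753) R1 = R3 - (-0.120213) R1:  -0.151453 phi_2 + 2.143864 phi_3 = -0.514453
  R3 <- R3 - (-0.151453/2.166897) R2 = R3 - (-0.069894) R2:  2.133279 phi_3 = -0.533317
Back-substitution:
  phi_hat_3 = -0.533317 / 2.133279 = -0.249999
  phi_hat_2 = (-0.269903 - (-0.151453)(-0.249999)) / 2.166897 = -0.142031
  phi_hat_1 = (-0.1352 - (-0.1352)(-0.142031) - (-0.2615)(-0.249999)) / 2.1753 = -0.101033
So phi_hat = [-0.1010, -0.1420, -0.2500].
Therefore phi_hat_3 = -0.2500.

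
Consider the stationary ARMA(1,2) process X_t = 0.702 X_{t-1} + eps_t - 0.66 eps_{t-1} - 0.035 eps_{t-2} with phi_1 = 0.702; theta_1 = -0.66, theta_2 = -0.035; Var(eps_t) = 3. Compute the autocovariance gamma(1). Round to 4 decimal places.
\gamma(1) = 0.1254

Multiply the model equation by X_{t-k} and take expectations. With theta_0 = psi_0 = 1 and psi_j the MA(infinity) weights, this gives
  gamma(k) - sum_i phi_i gamma(k-i) = c_k,
  c_k = sigma^2 * sum_{j=k..q} theta_j psi_{j-k}   (c_k = 0 for k > q),
using gamma(-m) = gamma(m).
psi-weights needed (psi_j = theta_j + sum_i phi_i psi_{j-i}):
  psi_1 = theta_1 + phi_1 = -0.66 + (0.702) = 0.042
  psi_2 = theta_2 + phi_1 psi_1 = -0.035 + (0.702)(0.042) = -0.005516
Right-hand sides:
  c_0 = sigma^2 (1 + theta_1 psi_1 + theta_2 psi_2) = 3 * (1 + (-0.66)(0.042) + (-0.035)(-0.005516)) = 3 * 0.972473 = 2.917419
  c_1 = sigma^2 (theta_1 + theta_2 psi_1) = 3 * (-0.66 + (-0.035)(0.042)) = -1.98441
  c_2 = sigma^2 theta_2 = 3 * (-0.035) = -0.105
Equations for k = 0 and k = 1 (AR order 1):
  gamma(0) = phi_1 gamma(1) + c_0
  gamma(1) = phi_1 gamma(0) + c_1
Substituting the second into the first: gamma(0) (1 - phi_1^2) = c_0 + phi_1 c_1, so
  gamma(0) = (c_0 + phi_1 c_1) / (1 - phi_1^2) = (2.917419 + (0.702)(-1.98441)) / (1 - (0.702)^2) = 1.524363 / 0.507196 = 3.005472.
  gamma(1) = phi_1 gamma(0) + c_1 = (0.702)(3.005472) + (-1.98441) = 0.125431.
Therefore gamma(1) = 0.1254 (to 4 decimal places).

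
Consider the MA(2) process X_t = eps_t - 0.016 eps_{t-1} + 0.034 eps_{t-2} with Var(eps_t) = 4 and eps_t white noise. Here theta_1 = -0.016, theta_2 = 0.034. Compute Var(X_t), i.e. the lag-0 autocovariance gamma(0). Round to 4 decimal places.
\gamma(0) = 4.0056

For an MA(q) process X_t = eps_t + sum_i theta_i eps_{t-i} with
Var(eps_t) = sigma^2, the variance is
  gamma(0) = sigma^2 * (1 + sum_i theta_i^2).
  sum_i theta_i^2 = (-0.016)^2 + (0.034)^2 = 0.000256 + 0.001156 = 0.001412.
  gamma(0) = 4 * (1 + 0.001412) = 4 * 1.001412 = 4.005648, which rounds to 4.0056.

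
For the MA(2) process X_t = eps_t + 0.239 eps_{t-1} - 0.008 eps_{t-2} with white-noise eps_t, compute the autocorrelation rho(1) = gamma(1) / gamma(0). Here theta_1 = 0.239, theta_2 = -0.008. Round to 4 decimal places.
\rho(1) = 0.2243

For an MA(q) process with theta_0 = 1, the autocovariance is
  gamma(k) = sigma^2 * sum_{i=0..q-k} theta_i * theta_{i+k},
and rho(k) = gamma(k) / gamma(0). Sigma^2 cancels.
  numerator   = (1)*(0.239) + (0.239)*(-0.008) = 0.237088.
  denominator = (1)^2 + (0.239)^2 + (-0.008)^2 = 1.057185.
  rho(1) = 0.237088 / 1.057185 = 0.2243.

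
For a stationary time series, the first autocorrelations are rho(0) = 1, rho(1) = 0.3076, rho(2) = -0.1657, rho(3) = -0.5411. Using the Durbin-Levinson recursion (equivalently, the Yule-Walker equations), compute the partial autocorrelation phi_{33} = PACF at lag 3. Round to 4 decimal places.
\phi_{33} = -0.4660

The PACF at lag k is phi_{kk}, the last component of the solution
to the Yule-Walker system G_k phi = r_k where
  (G_k)_{ij} = rho(|i - j|), (r_k)_i = rho(i), i,j = 1..k.
Equivalently, Durbin-Levinson gives phi_{kk} iteratively:
  phi_{11} = rho(1)
  phi_{kk} = [rho(k) - sum_{j=1..k-1} phi_{k-1,j} rho(k-j)]
            / [1 - sum_{j=1..k-1} phi_{k-1,j} rho(j)],
  phi_{k,j} = phi_{k-1,j} - phi_{kk} phi_{k-1,k-j},  j = 1..k-1.
Step k = 1:
  phi_11 = rho(1) = 0.3076.
Step k = 2:
  phi_22 = [rho(2) - phi_11 rho(1)] / [1 - phi_11 rho(1)] = [-0.1657 - (0.3076)(0.3076)] / [1 - (0.3076)(0.3076)]
         = -0.26031776 / 0.90538224 = -0.287522.
  Update: phi_21 = phi_11 - phi_22 phi_11 = 0.3076 - (-0.287522)(0.3076) = 0.396042.
Step k = 3:
  phi_33 = [rho(3) - phi_21 rho(2) - phi_22 rho(1)] / [1 - phi_21 rho(1) - phi_22 rho(2)]
    numerator   = -0.5411 - (0.396042)(-0.1657) - (-0.287522)(0.3076) = -0.38703393
    denominator = 1 - (0.396042)(0.3076) - (-0.287522)(-0.1657) = 0.83053503
  phi_33 = -0.38703393 / 0.83053503 = -0.466.
Therefore phi_{33} = -0.4660.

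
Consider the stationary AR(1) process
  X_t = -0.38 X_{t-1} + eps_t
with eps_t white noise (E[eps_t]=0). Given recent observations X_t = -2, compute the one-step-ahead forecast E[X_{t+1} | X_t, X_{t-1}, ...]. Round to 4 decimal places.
E[X_{t+1} \mid \mathcal F_t] = 0.7600

For an AR(p) model X_t = c + sum_i phi_i X_{t-i} + eps_t, the
one-step-ahead conditional mean is
  E[X_{t+1} | X_t, ...] = c + sum_i phi_i X_{t+1-i}.
Substitute known values:
  E[X_{t+1} | ...] = (-0.38) * (-2)
                   = 0.7600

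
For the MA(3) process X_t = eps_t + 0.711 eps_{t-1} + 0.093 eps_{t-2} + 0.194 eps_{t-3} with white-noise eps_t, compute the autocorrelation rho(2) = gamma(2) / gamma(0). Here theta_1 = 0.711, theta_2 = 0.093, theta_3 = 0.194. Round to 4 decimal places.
\rho(2) = 0.1488

For an MA(q) process with theta_0 = 1, the autocovariance is
  gamma(k) = sigma^2 * sum_{i=0..q-k} theta_i * theta_{i+k},
and rho(k) = gamma(k) / gamma(0). Sigma^2 cancels.
  numerator   = (1)*(0.093) + (0.711)*(0.194) = 0.230934.
  denominator = (1)^2 + (0.711)^2 + (0.093)^2 + (0.194)^2 = 1.551806.
  rho(2) = 0.230934 / 1.551806 = 0.1488.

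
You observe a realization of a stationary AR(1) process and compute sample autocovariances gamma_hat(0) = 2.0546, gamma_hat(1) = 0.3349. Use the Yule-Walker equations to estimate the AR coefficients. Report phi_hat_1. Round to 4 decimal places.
\hat\phi_{1} = 0.1630

The Yule-Walker equations for an AR(p) process read, in matrix form,
  Gamma_p phi = r_p,   with   (Gamma_p)_{ij} = gamma(|i - j|),
                       (r_p)_i = gamma(i),   i,j = 1..p.
Substitute the sample gammas (Toeplitz matrix and right-hand side of size 1):
  Gamma_p = [[2.0546]]
  r_p     = [0.3349]
With p = 1 this is the single equation gamma(0) phi_1 = gamma(1):
  phi_hat_1 = gamma(1) / gamma(0) = 0.3349 / 2.0546 = 0.1630.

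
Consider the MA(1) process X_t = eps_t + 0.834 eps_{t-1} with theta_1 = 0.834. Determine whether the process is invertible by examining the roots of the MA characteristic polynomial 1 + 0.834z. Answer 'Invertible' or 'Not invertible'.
\text{Invertible}

The MA(q) characteristic polynomial is P(z) = 1 + 0.834z.
Invertibility requires all roots to lie outside the unit circle, i.e. |z| > 1 for every root.
This is linear in z: 1 + (0.834) z = 0  =>  z = -1/(0.834) = -1.199041,  |z| = 1.199041.
Moduli of all roots: 1.1990.
All moduli strictly greater than 1? Yes.
Verdict: Invertible.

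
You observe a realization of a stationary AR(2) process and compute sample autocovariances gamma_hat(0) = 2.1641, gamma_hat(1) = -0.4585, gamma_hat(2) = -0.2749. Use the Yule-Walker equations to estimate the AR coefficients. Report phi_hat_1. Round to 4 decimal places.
\hat\phi_{1} = -0.2500

The Yule-Walker equations for an AR(p) process read, in matrix form,
  Gamma_p phi = r_p,   with   (Gamma_p)_{ij} = gamma(|i - j|),
                       (r_p)_i = gamma(i),   i,j = 1..p.
Substitute the sample gammas (Toeplitz matrix and right-hand side of size 2):
  Gamma_p = [[2.1641, -0.4585], [-0.4585, 2.1641]]
  r_p     = [-0.4585, -0.2749]
Written out:
  2.1641 phi_1 - 0.4585 phi_2 = -0.4585
  -0.4585 phi_1 + 2.1641 phi_2 = -0.2749
Solve by Cramer's rule:
  det = gamma(0)^2 - gamma(1)^2 = (2.1641)^2 - (-0.4585)^2 = 4.68332881 - 0.21022225 = 4.47310656
  phi_hat_1 = [gamma(1) gamma(0) - gamma(1) gamma(2)] / det = [(-0.4585)(2.1641) - (-0.4585)(-0.2749)] / 4.47310656 = -1.1182815 / 4.47310656 = -0.25
  phi_hat_2 = [gamma(0) gamma(2) - gamma(1)^2] / det = [(2.1641)(-0.2749) - (-0.4585)^2] / 4.47310656 = -0.80513334 / 4.47310656 = -0.18
So phi_hat = [-0.2500, -0.1800].
Therefore phi_hat_1 = -0.2500.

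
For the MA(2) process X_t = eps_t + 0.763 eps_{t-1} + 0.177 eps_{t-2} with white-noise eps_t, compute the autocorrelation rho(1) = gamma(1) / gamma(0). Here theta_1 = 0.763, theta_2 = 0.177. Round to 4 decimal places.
\rho(1) = 0.5566

For an MA(q) process with theta_0 = 1, the autocovariance is
  gamma(k) = sigma^2 * sum_{i=0..q-k} theta_i * theta_{i+k},
and rho(k) = gamma(k) / gamma(0). Sigma^2 cancels.
  numerator   = (1)*(0.763) + (0.763)*(0.177) = 0.898051.
  denominator = (1)^2 + (0.763)^2 + (0.177)^2 = 1.613498.
  rho(1) = 0.898051 / 1.613498 = 0.5566.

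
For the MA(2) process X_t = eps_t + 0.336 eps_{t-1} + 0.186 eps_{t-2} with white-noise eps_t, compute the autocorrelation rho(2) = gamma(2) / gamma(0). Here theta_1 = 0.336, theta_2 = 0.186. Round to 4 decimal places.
\rho(2) = 0.1621

For an MA(q) process with theta_0 = 1, the autocovariance is
  gamma(k) = sigma^2 * sum_{i=0..q-k} theta_i * theta_{i+k},
and rho(k) = gamma(k) / gamma(0). Sigma^2 cancels.
  numerator   = (1)*(0.186) = 0.186.
  denominator = (1)^2 + (0.336)^2 + (0.186)^2 = 1.147492.
  rho(2) = 0.186 / 1.147492 = 0.1621.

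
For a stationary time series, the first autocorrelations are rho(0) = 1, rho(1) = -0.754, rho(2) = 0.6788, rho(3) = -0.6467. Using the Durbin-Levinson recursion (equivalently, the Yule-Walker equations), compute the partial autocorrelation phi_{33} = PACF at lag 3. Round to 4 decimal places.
\phi_{33} = -0.1810

The PACF at lag k is phi_{kk}, the last component of the solution
to the Yule-Walker system G_k phi = r_k where
  (G_k)_{ij} = rho(|i - j|), (r_k)_i = rho(i), i,j = 1..k.
Equivalently, Durbin-Levinson gives phi_{kk} iteratively:
  phi_{11} = rho(1)
  phi_{kk} = [rho(k) - sum_{j=1..k-1} phi_{k-1,j} rho(k-j)]
            / [1 - sum_{j=1..k-1} phi_{k-1,j} rho(j)],
  phi_{k,j} = phi_{k-1,j} - phi_{kk} phi_{k-1,k-j},  j = 1..k-1.
Step k = 1:
  phi_11 = rho(1) = -0.754.
Step k = 2:
  phi_22 = [rho(2) - phi_11 rho(1)] / [1 - phi_11 rho(1)] = [0.6788 - (-0.754)(-0.754)] / [1 - (-0.754)(-0.754)]
         = 0.110284 / 0.431484 = 0.255592.
  Update: phi_21 = phi_11 - phi_22 phi_11 = -0.754 - (0.255592)(-0.754) = -0.561283.
Step k = 3:
  phi_33 = [rho(3) - phi_21 rho(2) - phi_22 rho(1)] / [1 - phi_21 rho(1) - phi_22 rho(2)]
    numerator   = -0.6467 - (-0.561283)(0.6788) - (0.255592)(-0.754) = -0.07298422
    denominator = 1 - (-0.561283)(-0.754) - (0.255592)(0.6788) = 0.40329626
  phi_33 = -0.07298422 / 0.40329626 = -0.181.
Therefore phi_{33} = -0.1810.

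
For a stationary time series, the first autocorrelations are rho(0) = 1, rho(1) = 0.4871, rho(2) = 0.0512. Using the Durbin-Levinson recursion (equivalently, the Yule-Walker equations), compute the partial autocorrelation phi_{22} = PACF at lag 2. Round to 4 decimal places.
\phi_{22} = -0.2439

The PACF at lag k is phi_{kk}, the last component of the solution
to the Yule-Walker system G_k phi = r_k where
  (G_k)_{ij} = rho(|i - j|), (r_k)_i = rho(i), i,j = 1..k.
Equivalently, Durbin-Levinson gives phi_{kk} iteratively:
  phi_{11} = rho(1)
  phi_{kk} = [rho(k) - sum_{j=1..k-1} phi_{k-1,j} rho(k-j)]
            / [1 - sum_{j=1..k-1} phi_{k-1,j} rho(j)],
  phi_{k,j} = phi_{k-1,j} - phi_{kk} phi_{k-1,k-j},  j = 1..k-1.
Step k = 1:
  phi_11 = rho(1) = 0.4871.
Step k = 2:
  phi_22 = [rho(2) - phi_11 rho(1)] / [1 - phi_11 rho(1)] = [0.0512 - (0.4871)(0.4871)] / [1 - (0.4871)(0.4871)]
         = -0.18606641 / 0.76273359 = -0.2439.
Therefore phi_{22} = -0.2439.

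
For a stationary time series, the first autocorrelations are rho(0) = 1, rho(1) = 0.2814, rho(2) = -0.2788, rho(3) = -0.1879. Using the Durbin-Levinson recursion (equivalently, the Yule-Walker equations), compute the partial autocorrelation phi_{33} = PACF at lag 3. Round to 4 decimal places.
\phi_{33} = 0.0390

The PACF at lag k is phi_{kk}, the last component of the solution
to the Yule-Walker system G_k phi = r_k where
  (G_k)_{ij} = rho(|i - j|), (r_k)_i = rho(i), i,j = 1..k.
Equivalently, Durbin-Levinson gives phi_{kk} iteratively:
  phi_{11} = rho(1)
  phi_{kk} = [rho(k) - sum_{j=1..k-1} phi_{k-1,j} rho(k-j)]
            / [1 - sum_{j=1..k-1} phi_{k-1,j} rho(j)],
  phi_{k,j} = phi_{k-1,j} - phi_{kk} phi_{k-1,k-j},  j = 1..k-1.
Step k = 1:
  phi_11 = rho(1) = 0.2814.
Step k = 2:
  phi_22 = [rho(2) - phi_11 rho(1)] / [1 - phi_11 rho(1)] = [-0.2788 - (0.2814)(0.2814)] / [1 - (0.2814)(0.2814)]
         = -0.35798596 / 0.92081404 = -0.388771.
  Update: phi_21 = phi_11 - phi_22 phi_11 = 0.2814 - (-0.388771)(0.2814) = 0.3908.
Step k = 3:
  phi_33 = [rho(3) - phi_21 rho(2) - phi_22 rho(1)] / [1 - phi_21 rho(1) - phi_22 rho(2)]
    numerator   = -0.1879 - (0.3908)(-0.2788) - (-0.388771)(0.2814) = 0.03045531
    denominator = 1 - (0.3908)(0.2814) - (-0.388771)(-0.2788) = 0.78163942
  phi_33 = 0.03045531 / 0.78163942 = 0.039.
Therefore phi_{33} = 0.0390.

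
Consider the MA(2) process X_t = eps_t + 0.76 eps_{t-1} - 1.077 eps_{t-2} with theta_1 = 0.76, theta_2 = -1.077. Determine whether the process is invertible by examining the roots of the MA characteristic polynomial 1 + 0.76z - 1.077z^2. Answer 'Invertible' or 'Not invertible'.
\text{Not invertible}

The MA(q) characteristic polynomial is P(z) = 1 + 0.76z - 1.077z^2.
Invertibility requires all roots to lie outside the unit circle, i.e. |z| > 1 for every root.
Set 1 + (0.76) z + (-1.077) z^2 = 0, i.e. a z^2 + b z + c = 0 with a = -1.077, b = 0.76, c = 1.
Discriminant D = b^2 - 4ac = (0.76)^2 - 4*(-1.077)*1 = 0.5776 - (-4.308) = 4.8856.
D >= 0, so the roots are real: z = (-b +/- sqrt(D)) / (2a) = (-0.76 +/- 2.210339) / (-2.154).
  z_1 = (-0.76 + 2.210339) / (-2.154) = -0.6733,   |z_1| = 0.6733.
  z_2 = (-0.76 - 2.210339) / (-2.154) = 1.379,   |z_2| = 1.379.
Moduli of all roots: 0.6733, 1.3790.
All moduli strictly greater than 1? No.
Verdict: Not invertible.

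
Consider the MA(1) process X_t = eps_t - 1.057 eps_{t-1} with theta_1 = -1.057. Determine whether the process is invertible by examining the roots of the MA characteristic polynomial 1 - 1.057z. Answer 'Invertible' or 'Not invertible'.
\text{Not invertible}

The MA(q) characteristic polynomial is P(z) = 1 - 1.057z.
Invertibility requires all roots to lie outside the unit circle, i.e. |z| > 1 for every root.
This is linear in z: 1 + (-1.057) z = 0  =>  z = -1/(-1.057) = 0.946074,  |z| = 0.946074.
Moduli of all roots: 0.9461.
All moduli strictly greater than 1? No.
Verdict: Not invertible.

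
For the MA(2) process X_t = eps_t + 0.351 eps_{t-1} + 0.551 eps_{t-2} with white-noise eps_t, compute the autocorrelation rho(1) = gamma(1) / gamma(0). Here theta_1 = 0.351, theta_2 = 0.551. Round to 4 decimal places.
\rho(1) = 0.3816

For an MA(q) process with theta_0 = 1, the autocovariance is
  gamma(k) = sigma^2 * sum_{i=0..q-k} theta_i * theta_{i+k},
and rho(k) = gamma(k) / gamma(0). Sigma^2 cancels.
  numerator   = (1)*(0.351) + (0.351)*(0.551) = 0.544401.
  denominator = (1)^2 + (0.351)^2 + (0.551)^2 = 1.426802.
  rho(1) = 0.544401 / 1.426802 = 0.3816.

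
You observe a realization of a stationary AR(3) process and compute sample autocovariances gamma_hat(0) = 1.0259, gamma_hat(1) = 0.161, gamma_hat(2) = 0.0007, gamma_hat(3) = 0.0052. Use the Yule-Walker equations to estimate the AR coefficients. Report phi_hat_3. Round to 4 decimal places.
\hat\phi_{3} = 0.0090

The Yule-Walker equations for an AR(p) process read, in matrix form,
  Gamma_p phi = r_p,   with   (Gamma_p)_{ij} = gamma(|i - j|),
                       (r_p)_i = gamma(i),   i,j = 1..p.
Substitute the sample gammas (Toeplitz matrix and right-hand side of size 3):
  Gamma_p = [[1.0259, 0.161, 0.0007], [0.161, 1.0259, 0.161], [0.0007, 0.161, 1.0259]]
  r_p     = [0.161, 0.0007, 0.0052]
Written out (R1..R3):
  (R1) 1.0259 phi_1 + 0.161 phi_2 + 0.0007 phi_3 = 0.161
  (R2) 0.161 phi_1 + 1.0259 phi_2 + 0.161 phi_3 = 0.0007
  (R3) 0.0007 phi_1 + 0.161 phi_2 + 1.0259 phi_3 = 0.0052
Gaussian elimination:
  R2 <- R2 - (0.161/1.0259) R1 = R2 - (0.156935) R1:  1.000633 phi_2 + 0.16089 phi_3 = -0.024567
  R3 <- R3 - (0.0007/1.0259) R1 = R3 - (0.000682) R1:  0.16089 phi_2 + 1.0259 phi_3 = 0.00509
  R3 <- R3 - (0.16089/1.000633) R2 = R3 - (0.160788) R2:  1.00003 phi_3 = 0.00904
Back-substitution:
  phi_hat_3 = 0.00904 / 1.00003 = 0.00904
  phi_hat_2 = (-0.024567 - (0.16089)(0.00904)) / 1.000633 = -0.026005
  phi_hat_1 = (0.161 - (0.161)(-0.026005) - (0.0007)(0.00904)) / 1.0259 = 0.16101
So phi_hat = [0.1610, -0.0260, 0.0090].
Therefore phi_hat_3 = 0.0090.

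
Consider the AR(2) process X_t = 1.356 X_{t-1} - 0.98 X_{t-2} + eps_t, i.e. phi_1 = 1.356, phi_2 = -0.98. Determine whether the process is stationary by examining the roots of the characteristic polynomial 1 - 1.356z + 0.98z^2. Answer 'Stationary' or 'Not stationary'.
\text{Stationary}

The AR(p) characteristic polynomial is P(z) = 1 - 1.356z + 0.98z^2.
Stationarity requires all roots to lie outside the unit circle, i.e. |z| > 1 for every root.
Set 1 + (-1.356) z + (0.98) z^2 = 0, i.e. a z^2 + b z + c = 0 with a = 0.98, b = -1.356, c = 1.
Discriminant D = b^2 - 4ac = (-1.356)^2 - 4*(0.98)*1 = 1.838736 - (3.92) = -2.081264.
D < 0, so the roots are the complex-conjugate pair z = (-b +/- i sqrt(-D)) / (2a) = 0.6918 +/- 0.7361i.
For a conjugate pair |z|^2 = z * conj(z) = (product of roots) = c/a = 1/(0.98) = 1.020408, so |z| = sqrt(1.020408) = 1.0102 for both roots.
Moduli of all roots: 1.0102, 1.0102.
All moduli strictly greater than 1? Yes.
Verdict: Stationary.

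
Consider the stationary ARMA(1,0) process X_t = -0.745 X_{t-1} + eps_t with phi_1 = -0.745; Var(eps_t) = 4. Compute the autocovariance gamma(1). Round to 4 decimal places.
\gamma(1) = -6.6970

Multiply the model equation by X_{t-k} and take expectations. With theta_0 = psi_0 = 1 and psi_j the MA(infinity) weights, this gives
  gamma(k) - sum_i phi_i gamma(k-i) = c_k,
  c_k = sigma^2 * sum_{j=k..q} theta_j psi_{j-k}   (c_k = 0 for k > q),
using gamma(-m) = gamma(m).
Pure AR (q = 0): c_0 = sigma^2 = 4, c_k = 0 for k >= 1.
Equations for k = 0 and k = 1 (AR order 1):
  gamma(0) = phi_1 gamma(1) + c_0
  gamma(1) = phi_1 gamma(0) + c_1
Substituting the second into the first: gamma(0) (1 - phi_1^2) = c_0 + phi_1 c_1, so
  gamma(0) = c_0 / (1 - phi_1^2) = 4 / (1 - (-0.745)^2) = 4 / 0.444975 = 8.989269.
  gamma(1) = phi_1 gamma(0) = (-0.745)(8.989269) = -6.697005.
Therefore gamma(1) = -6.6970 (to 4 decimal places).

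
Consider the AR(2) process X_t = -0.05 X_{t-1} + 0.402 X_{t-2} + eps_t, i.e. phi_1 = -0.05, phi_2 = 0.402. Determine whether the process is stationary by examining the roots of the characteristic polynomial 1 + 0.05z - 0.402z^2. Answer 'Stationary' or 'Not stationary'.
\text{Stationary}

The AR(p) characteristic polynomial is P(z) = 1 + 0.05z - 0.402z^2.
Stationarity requires all roots to lie outside the unit circle, i.e. |z| > 1 for every root.
Set 1 + (0.05) z + (-0.402) z^2 = 0, i.e. a z^2 + b z + c = 0 with a = -0.402, b = 0.05, c = 1.
Discriminant D = b^2 - 4ac = (0.05)^2 - 4*(-0.402)*1 = 0.0025 - (-1.608) = 1.6105.
D >= 0, so the roots are real: z = (-b +/- sqrt(D)) / (2a) = (-0.05 +/- 1.269055) / (-0.804).
  z_1 = (-0.05 + 1.269055) / (-0.804) = -1.5162,   |z_1| = 1.5162.
  z_2 = (-0.05 - 1.269055) / (-0.804) = 1.6406,   |z_2| = 1.6406.
Moduli of all roots: 1.5162, 1.6406.
All moduli strictly greater than 1? Yes.
Verdict: Stationary.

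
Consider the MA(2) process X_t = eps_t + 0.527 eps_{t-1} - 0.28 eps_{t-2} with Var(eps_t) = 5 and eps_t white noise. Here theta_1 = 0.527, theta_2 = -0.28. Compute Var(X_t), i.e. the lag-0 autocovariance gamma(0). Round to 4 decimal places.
\gamma(0) = 6.7806

For an MA(q) process X_t = eps_t + sum_i theta_i eps_{t-i} with
Var(eps_t) = sigma^2, the variance is
  gamma(0) = sigma^2 * (1 + sum_i theta_i^2).
  sum_i theta_i^2 = (0.527)^2 + (-0.28)^2 = 0.277729 + 0.0784 = 0.356129.
  gamma(0) = 5 * (1 + 0.356129) = 5 * 1.356129 = 6.780645, which rounds to 6.7806.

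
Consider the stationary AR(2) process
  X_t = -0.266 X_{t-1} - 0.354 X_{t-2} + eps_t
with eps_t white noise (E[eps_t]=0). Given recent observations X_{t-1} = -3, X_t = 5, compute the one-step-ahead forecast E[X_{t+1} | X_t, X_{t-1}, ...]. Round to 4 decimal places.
E[X_{t+1} \mid \mathcal F_t] = -0.2680

For an AR(p) model X_t = c + sum_i phi_i X_{t-i} + eps_t, the
one-step-ahead conditional mean is
  E[X_{t+1} | X_t, ...] = c + sum_i phi_i X_{t+1-i}.
Substitute known values:
  E[X_{t+1} | ...] = (-0.266) * (5) + (-0.354) * (-3)
                   = -0.2680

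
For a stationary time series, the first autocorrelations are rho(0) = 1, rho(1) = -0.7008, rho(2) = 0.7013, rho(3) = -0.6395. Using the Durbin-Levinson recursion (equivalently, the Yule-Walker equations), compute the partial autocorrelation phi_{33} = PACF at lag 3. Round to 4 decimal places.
\phi_{33} = -0.1459

The PACF at lag k is phi_{kk}, the last component of the solution
to the Yule-Walker system G_k phi = r_k where
  (G_k)_{ij} = rho(|i - j|), (r_k)_i = rho(i), i,j = 1..k.
Equivalently, Durbin-Levinson gives phi_{kk} iteratively:
  phi_{11} = rho(1)
  phi_{kk} = [rho(k) - sum_{j=1..k-1} phi_{k-1,j} rho(k-j)]
            / [1 - sum_{j=1..k-1} phi_{k-1,j} rho(j)],
  phi_{k,j} = phi_{k-1,j} - phi_{kk} phi_{k-1,k-j},  j = 1..k-1.
Step k = 1:
  phi_11 = rho(1) = -0.7008.
Step k = 2:
  phi_22 = [rho(2) - phi_11 rho(1)] / [1 - phi_11 rho(1)] = [0.7013 - (-0.7008)(-0.7008)] / [1 - (-0.7008)(-0.7008)]
         = 0.21017936 / 0.50887936 = 0.413024.
  Update: phi_21 = phi_11 - phi_22 phi_11 = -0.7008 - (0.413024)(-0.7008) = -0.411353.
Step k = 3:
  phi_33 = [rho(3) - phi_21 rho(2) - phi_22 rho(1)] / [1 - phi_21 rho(1) - phi_22 rho(2)]
    numerator   = -0.6395 - (-0.411353)(0.7013) - (0.413024)(-0.7008) = -0.06157109
    denominator = 1 - (-0.411353)(-0.7008) - (0.413024)(0.7013) = 0.42207025
  phi_33 = -0.06157109 / 0.42207025 = -0.1459.
Therefore phi_{33} = -0.1459.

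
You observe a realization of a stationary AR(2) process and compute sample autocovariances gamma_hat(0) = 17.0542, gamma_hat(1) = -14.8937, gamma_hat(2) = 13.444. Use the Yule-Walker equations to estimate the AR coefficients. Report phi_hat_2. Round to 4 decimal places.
\hat\phi_{2} = 0.1080

The Yule-Walker equations for an AR(p) process read, in matrix form,
  Gamma_p phi = r_p,   with   (Gamma_p)_{ij} = gamma(|i - j|),
                       (r_p)_i = gamma(i),   i,j = 1..p.
Substitute the sample gammas (Toeplitz matrix and right-hand side of size 2):
  Gamma_p = [[17.0542, -14.8937], [-14.8937, 17.0542]]
  r_p     = [-14.8937, 13.444]
Written out:
  17.0542 phi_1 - 14.8937 phi_2 = -14.8937
  -14.8937 phi_1 + 17.0542 phi_2 = 13.444
Solve by Cramer's rule:
  det = gamma(0)^2 - gamma(1)^2 = (17.0542)^2 - (-14.8937)^2 = 290.84573764 - 221.82229969 = 69.02343795
  phi_hat_1 = [gamma(1) gamma(0) - gamma(1) gamma(2)] / det = [(-14.8937)(17.0542) - (-14.8937)(13.444)] / 69.02343795 = -53.76923574 / 69.02343795 = -0.779
  phi_hat_2 = [gamma(0) gamma(2) - gamma(1)^2] / det = [(17.0542)(13.444) - (-14.8937)^2] / 69.02343795 = 7.45436511 / 69.02343795 = 0.108
So phi_hat = [-0.7790, 0.1080].
Therefore phi_hat_2 = 0.1080.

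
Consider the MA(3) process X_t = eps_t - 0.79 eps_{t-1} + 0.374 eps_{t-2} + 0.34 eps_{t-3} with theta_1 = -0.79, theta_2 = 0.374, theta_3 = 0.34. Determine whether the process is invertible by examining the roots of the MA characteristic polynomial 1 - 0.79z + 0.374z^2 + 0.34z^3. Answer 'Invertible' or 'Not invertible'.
\text{Invertible}

The MA(q) characteristic polynomial is P(z) = 1 - 0.79z + 0.374z^2 + 0.34z^3.
Invertibility requires all roots to lie outside the unit circle, i.e. |z| > 1 for every root.
Degree 3: look for a simple real root z0 first, then factor out (1 - z/z0) and solve the remaining quadratic.
Testing z0 = -2.5: P(-2.5) = 1 + (-0.79)(-2.5) + (0.374)(-2.5)^2 + (0.34)(-2.5)^3
  = 1 + (1.975) + (2.3375) + (-5.3125) = 0.  So z_0 = -2.5 is a root, |z_0| = 2.5.
Divide out the factor (1 + 0.4 z) = (1 - z/z0) (since 1/z0 = -0.4):
  P(z) = (1 + 0.4 z)(1 + (-1.19) z + (0.85) z^2)
  [check: z-coef -1.19 - (-0.4) = -0.79; z^2-coef 0.85 - (-0.4)(-1.19) = 0.374; z^3-coef -(-0.4)(0.85) = 0.34.]
Remaining roots from the quadratic factor 1 + (-1.19) z + (0.85) z^2:
  Set 1 + (-1.19) z + (0.85) z^2 = 0, i.e. a z^2 + b z + c = 0 with a = 0.85, b = -1.19, c = 1.
  Discriminant D = b^2 - 4ac = (-1.19)^2 - 4*(0.85)*1 = 1.4161 - (3.4) = -1.9839.
  D < 0, so the roots are the complex-conjugate pair z = (-b +/- i sqrt(-D)) / (2a) = 0.7 +/- 0.8285i.
  For a conjugate pair |z|^2 = z * conj(z) = (product of roots) = c/a = 1/(0.85) = 1.176471, so |z| = sqrt(1.176471) = 1.0847 for both roots.
Moduli of all roots: 2.5000, 1.0847, 1.0847.
All moduli strictly greater than 1? Yes.
Verdict: Invertible.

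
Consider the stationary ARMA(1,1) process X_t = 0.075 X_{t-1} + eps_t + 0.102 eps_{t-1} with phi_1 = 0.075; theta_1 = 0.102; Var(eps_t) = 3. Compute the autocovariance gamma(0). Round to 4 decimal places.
\gamma(0) = 3.0945

Multiply the model equation by X_{t-k} and take expectations. With theta_0 = psi_0 = 1 and psi_j the MA(infinity) weights, this gives
  gamma(k) - sum_i phi_i gamma(k-i) = c_k,
  c_k = sigma^2 * sum_{j=k..q} theta_j psi_{j-k}   (c_k = 0 for k > q),
using gamma(-m) = gamma(m).
psi-weights needed (psi_j = theta_j + sum_i phi_i psi_{j-i}):
  psi_1 = theta_1 + phi_1 = 0.102 + (0.075) = 0.177
Right-hand sides:
  c_0 = sigma^2 (1 + theta_1 psi_1) = 3 * (1 + (0.102)(0.177)) = 3 * 1.018054 = 3.054162
  c_1 = sigma^2 theta_1 = 3 * (0.102) = 0.306
  c_2 = 0
Equations for k = 0 and k = 1 (AR order 1):
  gamma(0) = phi_1 gamma(1) + c_0
  gamma(1) = phi_1 gamma(0) + c_1
Substituting the second into the first: gamma(0) (1 - phi_1^2) = c_0 + phi_1 c_1, so
  gamma(0) = (c_0 + phi_1 c_1) / (1 - phi_1^2) = (3.054162 + (0.075)(0.306)) / (1 - (0.075)^2) = 3.077112 / 0.994375 = 3.094519.
Therefore gamma(0) = 3.0945 (to 4 decimal places).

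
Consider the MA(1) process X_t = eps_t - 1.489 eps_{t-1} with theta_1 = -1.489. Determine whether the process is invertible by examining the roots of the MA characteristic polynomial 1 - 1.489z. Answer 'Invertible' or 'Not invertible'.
\text{Not invertible}

The MA(q) characteristic polynomial is P(z) = 1 - 1.489z.
Invertibility requires all roots to lie outside the unit circle, i.e. |z| > 1 for every root.
This is linear in z: 1 + (-1.489) z = 0  =>  z = -1/(-1.489) = 0.671592,  |z| = 0.671592.
Moduli of all roots: 0.6716.
All moduli strictly greater than 1? No.
Verdict: Not invertible.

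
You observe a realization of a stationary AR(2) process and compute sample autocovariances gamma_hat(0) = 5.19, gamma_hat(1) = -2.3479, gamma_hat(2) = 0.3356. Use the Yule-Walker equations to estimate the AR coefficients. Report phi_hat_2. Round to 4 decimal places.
\hat\phi_{2} = -0.1760

The Yule-Walker equations for an AR(p) process read, in matrix form,
  Gamma_p phi = r_p,   with   (Gamma_p)_{ij} = gamma(|i - j|),
                       (r_p)_i = gamma(i),   i,j = 1..p.
Substitute the sample gammas (Toeplitz matrix and right-hand side of size 2):
  Gamma_p = [[5.19, -2.3479], [-2.3479, 5.19]]
  r_p     = [-2.3479, 0.3356]
Written out:
  5.19 phi_1 - 2.3479 phi_2 = -2.3479
  -2.3479 phi_1 + 5.19 phi_2 = 0.3356
Solve by Cramer's rule:
  det = gamma(0)^2 - gamma(1)^2 = (5.19)^2 - (-2.3479)^2 = 26.9361 - 5.51263441 = 21.42346559
  phi_hat_1 = [gamma(1) gamma(0) - gamma(1) gamma(2)] / det = [(-2.3479)(5.19) - (-2.3479)(0.3356)] / 21.42346559 = -11.39764576 / 21.42346559 = -0.532
  phi_hat_2 = [gamma(0) gamma(2) - gamma(1)^2] / det = [(5.19)(0.3356) - (-2.3479)^2] / 21.42346559 = -3.77087041 / 21.42346559 = -0.176
So phi_hat = [-0.5320, -0.1760].
Therefore phi_hat_2 = -0.1760.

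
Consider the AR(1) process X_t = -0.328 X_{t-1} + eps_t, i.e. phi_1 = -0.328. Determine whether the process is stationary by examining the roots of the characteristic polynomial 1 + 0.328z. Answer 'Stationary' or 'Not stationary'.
\text{Stationary}

The AR(p) characteristic polynomial is P(z) = 1 + 0.328z.
Stationarity requires all roots to lie outside the unit circle, i.e. |z| > 1 for every root.
This is linear in z: 1 + (0.328) z = 0  =>  z = -1/(0.328) = -3.04878,  |z| = 3.04878.
Moduli of all roots: 3.0488.
All moduli strictly greater than 1? Yes.
Verdict: Stationary.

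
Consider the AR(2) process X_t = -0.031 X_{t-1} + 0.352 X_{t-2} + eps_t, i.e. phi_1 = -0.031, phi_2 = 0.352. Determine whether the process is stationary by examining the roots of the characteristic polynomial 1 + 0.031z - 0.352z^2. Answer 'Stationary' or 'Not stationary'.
\text{Stationary}

The AR(p) characteristic polynomial is P(z) = 1 + 0.031z - 0.352z^2.
Stationarity requires all roots to lie outside the unit circle, i.e. |z| > 1 for every root.
Set 1 + (0.031) z + (-0.352) z^2 = 0, i.e. a z^2 + b z + c = 0 with a = -0.352, b = 0.031, c = 1.
Discriminant D = b^2 - 4ac = (0.031)^2 - 4*(-0.352)*1 = 0.000961 - (-1.408) = 1.408961.
D >= 0, so the roots are real: z = (-b +/- sqrt(D)) / (2a) = (-0.031 +/- 1.186997) / (-0.704).
  z_1 = (-0.031 + 1.186997) / (-0.704) = -1.642,   |z_1| = 1.642.
  z_2 = (-0.031 - 1.186997) / (-0.704) = 1.7301,   |z_2| = 1.7301.
Moduli of all roots: 1.6420, 1.7301.
All moduli strictly greater than 1? Yes.
Verdict: Stationary.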